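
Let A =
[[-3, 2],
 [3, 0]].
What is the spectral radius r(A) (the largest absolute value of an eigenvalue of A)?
r(A) = (3 + sqrt(33))/2 ≈ 4.3723

The eigenvalues of A are the roots of its characteristic polynomial. With M = A (coefficients from the trace and determinant):
  p(λ) = det(λ I - M) = λ^2 + 3λ - 6.
For λ^2 + 3λ - 6 the discriminant is 33. It is nonnegative but not a perfect square, so the roots are real and irrational: λ = (-3 ± sqrt(33))/2 ≈ 1.3723, -4.3723.
Thus the eigenvalues (to 4 decimals) are 1.3723 (modulus 1.3723); -4.3723 (modulus 4.3723). The spectral radius is the largest modulus: r(A) = (3 + sqrt(33))/2 ≈ 4.3723. (Cross-check: r(A) ≤ ||A||_2 ≈ 4.4966; equality holds whenever A is normal, though it can also hold for some non-normal A.)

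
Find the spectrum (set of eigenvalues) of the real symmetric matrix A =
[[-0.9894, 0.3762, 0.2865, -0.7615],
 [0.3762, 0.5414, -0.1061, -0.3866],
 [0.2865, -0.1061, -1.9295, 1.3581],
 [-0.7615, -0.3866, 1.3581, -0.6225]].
sigma(A) ≈ {-3, -1, 0, 1}

A is real symmetric, so its spectrum consists of real eigenvalues. Expanding the characteristic polynomial of the displayed matrix gives
  det(λ I - A) = p(λ) = λ^4 + (3)λ^3 + (-1)λ^2 + (-3)λ + (0).
Solving p(λ) = 0 yields eigenvalues ≈ -3, -1, 0, 1. (A is shown rounded to 4 decimals, so these recover the underlying integer eigenvalues to within that precision.)
Verification: the trace of A = -3 equals the sum of eigenvalues -3, and det(A) ≈ -0.0001 matches the eigenvalue product 0.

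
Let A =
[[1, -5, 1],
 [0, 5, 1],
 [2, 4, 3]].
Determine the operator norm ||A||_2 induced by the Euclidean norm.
||A||_2 ≈ 8.2949 (= sqrt(largest eigenvalue of A^T A))

||A||_2 = sigma_max(A) = sqrt(lambda_max(A^T A)). Form the symmetric matrix M = A^T A =
[[5, 3, 7],
 [3, 66, 12],
 [7, 12, 11]].
Its characteristic polynomial (trace, sum of principal 2x2 minors, determinant of M give the coefficients) is
  p(λ) = det(λ I - M) = λ^3 - 82λ^2 + 909λ - 81.
No integer candidate from the rational root theorem (±divisors of 81) is a root, so the roots are irrational. The cubic discriminant is Δ = 2481411753 > 0, so there are three distinct real roots. p(0) = -81 and p(1) = 747 have opposite signs, so a root lies in (0, 1); Newton's method refines it to λ ≈ 0.0898. p(13) = 75 and p(14) = -683 have opposite signs, so a root lies in (13, 14); Newton's method refines it to λ ≈ 13.1041. p(68) = -3005 and p(69) = 747 have opposite signs, so a root lies in (68, 69); Newton's method refines it to λ ≈ 68.8061. Check (Vieta): the three roots sum to 82, matching tr M = 82.
So the eigenvalues of A^T A are ≈ 0.0898, 13.1041, 68.8061 (all ≥ 0, as they must be for A^T A). The largest is λ_max ≈ 68.8061, hence ||A||_2 = sqrt(λ_max) ≈ 8.2949.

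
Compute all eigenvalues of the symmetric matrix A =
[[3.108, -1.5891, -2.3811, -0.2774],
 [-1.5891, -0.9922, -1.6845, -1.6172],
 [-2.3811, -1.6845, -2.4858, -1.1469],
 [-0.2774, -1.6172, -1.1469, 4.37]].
sigma(A) ≈ {-5, 0, 4, 5}

A is real symmetric, so its spectrum consists of real eigenvalues. Expanding the characteristic polynomial of the displayed matrix gives
  det(λ I - A) = p(λ) = λ^4 + (-4)λ^3 + (-25)λ^2 + (100.0022)λ + (-0.0047).
Solving p(λ) = 0 yields eigenvalues ≈ -5, 0, 4, 5. (A is shown rounded to 4 decimals, so these recover the underlying integer eigenvalues to within that precision.)
Verification: the trace of A = 4 equals the sum of eigenvalues 4, and det(A) ≈ -0.0047 matches the eigenvalue product 0.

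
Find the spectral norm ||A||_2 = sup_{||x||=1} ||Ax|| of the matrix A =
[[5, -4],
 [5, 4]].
||A||_2 = sqrt(50) ≈ 7.0711 (= sqrt(largest eigenvalue of A^T A))

||A||_2 = sigma_max(A) = sqrt(lambda_max(A^T A)). Form the symmetric matrix M = A^T A =
[[50, 0],
 [0, 32]].
Its characteristic polynomial (trace, determinant of M give the coefficients) is
  p(λ) = det(λ I - M) = λ^2 - 82λ + 1600.
For λ^2 - 82λ + 1600 the discriminant is 324. It is a perfect square (18^2), so the roots are rational: λ = (82 ± 18)/2 = 50, 32.
So the eigenvalues of A^T A are ≈ 32, 50 (all ≥ 0, as they must be for A^T A). The largest is λ_max = 50, hence ||A||_2 = sqrt(λ_max) = sqrt(50) ≈ 7.0711.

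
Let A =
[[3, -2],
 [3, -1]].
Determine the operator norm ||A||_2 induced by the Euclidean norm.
||A||_2 = sqrt((23 + sqrt(493))/2) ≈ 4.7541 (= sqrt(largest eigenvalue of A^T A))

||A||_2 = sigma_max(A) = sqrt(lambda_max(A^T A)). Form the symmetric matrix M = A^T A =
[[18, -9],
 [-9, 5]].
Its characteristic polynomial (trace, determinant of M give the coefficients) is
  p(λ) = det(λ I - M) = λ^2 - 23λ + 9.
For λ^2 - 23λ + 9 the discriminant is 493. It is nonnegative but not a perfect square, so the roots are real and irrational: λ = (23 ± sqrt(493))/2 ≈ 22.6018, 0.3982.
So the eigenvalues of A^T A are ≈ 0.3982, 22.6018 (all ≥ 0, as they must be for A^T A). The largest is λ_max = (23 + sqrt(493))/2 ≈ 22.6018, hence ||A||_2 = sqrt(λ_max) = sqrt((23 + sqrt(493))/2) ≈ 4.7541.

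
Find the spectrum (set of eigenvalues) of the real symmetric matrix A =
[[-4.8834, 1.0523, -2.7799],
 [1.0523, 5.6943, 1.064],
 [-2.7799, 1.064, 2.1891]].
sigma(A) ≈ {-6, 3, 6}

A is real symmetric, so its spectrum consists of real eigenvalues. Expanding the characteristic polynomial of the displayed matrix gives
  det(λ I - A) = p(λ) = λ^3 + (-3)λ^2 + (-36)λ + (107.9988).
Solving p(λ) = 0 yields eigenvalues ≈ -6, 3, 6. (A is shown rounded to 4 decimals, so these recover the underlying integer eigenvalues to within that precision.)
Verification: the trace of A = 3 equals the sum of eigenvalues 3, and det(A) ≈ -107.9988 matches the eigenvalue product -108.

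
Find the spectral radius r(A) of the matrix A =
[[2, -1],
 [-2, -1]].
r(A) = (1 + sqrt(17))/2 ≈ 2.5616

The eigenvalues of A are the roots of its characteristic polynomial. With M = A (coefficients from the trace and determinant):
  p(λ) = det(λ I - M) = λ^2 - λ - 4.
For λ^2 - λ - 4 the discriminant is 17. It is nonnegative but not a perfect square, so the roots are real and irrational: λ = (1 ± sqrt(17))/2 ≈ 2.5616, -1.5616.
Thus the eigenvalues (to 4 decimals) are 2.5616 (modulus 2.5616); -1.5616 (modulus 1.5616). The spectral radius is the largest modulus: r(A) = (1 + sqrt(17))/2 ≈ 2.5616. (Cross-check: r(A) ≤ ||A||_2 ≈ 2.8284; equality holds whenever A is normal, though it can also hold for some non-normal A.)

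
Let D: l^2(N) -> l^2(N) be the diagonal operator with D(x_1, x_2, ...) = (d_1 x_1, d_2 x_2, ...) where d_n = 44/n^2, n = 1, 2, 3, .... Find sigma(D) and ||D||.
sigma(D) = {44/n^2 : n ≥ 1} ∪ {0}; ||D|| = 44

A bounded diagonal operator on l^2 with diagonal entries d_n has spectrum equal to the closure of {d_n : n ≥ 1}: every d_n is an eigenvalue (with eigenvector e_n), so {d_n} ⊂ sigma(D); the spectrum is closed, so its closure is too; and for lambda not in the closure, (D - lambda I) has bounded inverse (the diagonal entries 1/(d_n - lambda) are bounded). For our sequence d_n = 44/n^2, n = 1, 2, 3, ...:
  - {d_n} = {44/n^2 : n ≥ 1}; the only limit point is 0
  - closure = {44/n^2 : n ≥ 1} ∪ {0}
For the norm: a diagonal operator has ||D|| = sup_n |d_n|. Here d_n = 44/n^2 is positive and decreasing, so sup_n |d_n| = d_1 = 44. So ||D|| = 44.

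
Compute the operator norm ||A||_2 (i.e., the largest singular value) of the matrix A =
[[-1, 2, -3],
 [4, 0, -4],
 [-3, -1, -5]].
||A||_2 ≈ 7.0841 (= sqrt(largest eigenvalue of A^T A))

||A||_2 = sigma_max(A) = sqrt(lambda_max(A^T A)). Form the symmetric matrix M = A^T A =
[[26, 1, 2],
 [1, 5, -1],
 [2, -1, 50]].
Its characteristic polynomial (trace, sum of principal 2x2 minors, determinant of M give the coefficients) is
  p(λ) = det(λ I - M) = λ^3 - 81λ^2 + 1674λ - 6400.
No integer candidate from the rational root theorem (±divisors of 6400) is a root, so the roots are irrational. The cubic discriminant is Δ = 531311940 > 0, so there are three distinct real roots. p(4) = -936 and p(5) = 70 have opposite signs, so a root lies in (4, 5); Newton's method refines it to λ ≈ 4.9258. p(25) = 450 and p(26) = -56 have opposite signs, so a root lies in (25, 26); Newton's method refines it to λ ≈ 25.8901. p(50) = -200 and p(51) = 944 have opposite signs, so a root lies in (50, 51); Newton's method refines it to λ ≈ 50.184. Check (Vieta): the three roots sum to 81, matching tr M = 81.
So the eigenvalues of A^T A are ≈ 4.9258, 25.8901, 50.184 (all ≥ 0, as they must be for A^T A). The largest is λ_max ≈ 50.184, hence ||A||_2 = sqrt(λ_max) ≈ 7.0841.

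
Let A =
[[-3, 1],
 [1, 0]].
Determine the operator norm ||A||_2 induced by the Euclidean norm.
||A||_2 = sqrt((11 + sqrt(117))/2) ≈ 3.3028 (= sqrt(largest eigenvalue of A^T A))

||A||_2 = sigma_max(A) = sqrt(lambda_max(A^T A)). Form the symmetric matrix M = A^T A =
[[10, -3],
 [-3, 1]].
Its characteristic polynomial (trace, determinant of M give the coefficients) is
  p(λ) = det(λ I - M) = λ^2 - 11λ + 1.
For λ^2 - 11λ + 1 the discriminant is 117. It is nonnegative but not a perfect square, so the roots are real and irrational: λ = (11 ± sqrt(117))/2 ≈ 10.9083, 0.0917.
So the eigenvalues of A^T A are ≈ 0.0917, 10.9083 (all ≥ 0, as they must be for A^T A). The largest is λ_max = (11 + sqrt(117))/2 ≈ 10.9083, hence ||A||_2 = sqrt(λ_max) = sqrt((11 + sqrt(117))/2) ≈ 3.3028.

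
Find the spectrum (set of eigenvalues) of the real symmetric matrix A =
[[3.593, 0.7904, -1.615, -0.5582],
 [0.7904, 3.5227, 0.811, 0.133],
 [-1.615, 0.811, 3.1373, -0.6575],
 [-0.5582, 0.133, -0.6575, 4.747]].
sigma(A) ≈ {1, 4, 5} (5 with multiplicity 2)

A is real symmetric, so its spectrum consists of real eigenvalues. Expanding the characteristic polynomial of the displayed matrix gives
  det(λ I - A) = p(λ) = λ^4 + (-15)λ^3 + (79)λ^2 + (-164.9988)λ + (99.9969).
Solving p(λ) = 0 yields eigenvalues ≈ 1, 4, 5, 5. (A is shown rounded to 4 decimals, so these recover the underlying integer eigenvalues to within that precision.)
Verification: the trace of A = 15 equals the sum of eigenvalues 15, and det(A) ≈ 99.9969 matches the eigenvalue product 100.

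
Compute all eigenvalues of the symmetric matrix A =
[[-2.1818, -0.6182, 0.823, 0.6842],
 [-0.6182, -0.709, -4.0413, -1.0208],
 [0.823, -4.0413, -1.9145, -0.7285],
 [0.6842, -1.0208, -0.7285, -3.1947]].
sigma(A) ≈ {-6, -3, -2, 3}

A is real symmetric, so its spectrum consists of real eigenvalues. Expanding the characteristic polynomial of the displayed matrix gives
  det(λ I - A) = p(λ) = λ^4 + (8)λ^3 + (3)λ^2 + (-71.9975)λ + (-107.9969).
Solving p(λ) = 0 yields eigenvalues ≈ -6, -3, -2, 3. (A is shown rounded to 4 decimals, so these recover the underlying integer eigenvalues to within that precision.)
Verification: the trace of A = -8 equals the sum of eigenvalues -8, and det(A) ≈ -107.9969 matches the eigenvalue product -108.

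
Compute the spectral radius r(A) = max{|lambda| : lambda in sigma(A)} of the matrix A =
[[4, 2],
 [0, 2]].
r(A) = 4

The eigenvalues of A are the roots of its characteristic polynomial. With M = A (coefficients from the trace and determinant):
  p(λ) = det(λ I - M) = λ^2 - 6λ + 8.
For λ^2 - 6λ + 8 the discriminant is 4. It is a perfect square (2^2), so the roots are rational: λ = (6 ± 2)/2 = 4, 2.
Thus the eigenvalues (to 4 decimals) are 4 (modulus 4); 2 (modulus 2). The spectral radius is the largest modulus: r(A) = 4. (Cross-check: r(A) ≤ ||A||_2 ≈ 4.5765; equality holds whenever A is normal, though it can also hold for some non-normal A.)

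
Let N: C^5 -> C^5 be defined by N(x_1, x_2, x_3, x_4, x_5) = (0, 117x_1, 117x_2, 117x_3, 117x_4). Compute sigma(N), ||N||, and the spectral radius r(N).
sigma(N) = {0}; ||N|| = 117; r(N) = 0. (N is nilpotent with N^5 = 0.)

On C^5, N is a strictly lower-triangular matrix with 117 on the subdiagonal and zeros elsewhere, so its characteristic polynomial is lambda^5 and every eigenvalue is 0: sigma(N) = {0}. For the operator norm, N e_i = 117e_{i+1} for i = 1, ..., 4 and N e_5 = 0, so the singular values of N are 117 (with multiplicity 4) and 0; hence ||N|| = 117. The spectral radius r(N) = max|lambda| = 0. Note ||N|| > r(N) — characteristic of non-normal nilpotent operators. Indeed N^5 = 0.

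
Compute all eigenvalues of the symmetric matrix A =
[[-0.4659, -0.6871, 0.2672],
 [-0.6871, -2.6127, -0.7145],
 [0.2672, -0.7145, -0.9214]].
sigma(A) ≈ {-3, -1, 0}

A is real symmetric, so its spectrum consists of real eigenvalues. Expanding the characteristic polynomial of the displayed matrix gives
  det(λ I - A) = p(λ) = λ^3 + (4)λ^2 + (3)λ + (0).
Solving p(λ) = 0 yields eigenvalues ≈ -3, -1, 0. (A is shown rounded to 4 decimals, so these recover the underlying integer eigenvalues to within that precision.)
Verification: the trace of A = -4 equals the sum of eigenvalues -4, and det(A) ≈ 0.0002 matches the eigenvalue product 0.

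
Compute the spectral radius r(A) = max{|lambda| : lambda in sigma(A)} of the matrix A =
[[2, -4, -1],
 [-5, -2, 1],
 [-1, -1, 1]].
r(A) ≈ 4.9754

The eigenvalues of A are the roots of its characteristic polynomial. With M = A (coefficients from the trace, the sum of principal 2x2 minors, and det A):
  p(λ) = det(λ I - M) = λ^3 - λ^2 - 24λ + 21.
No integer candidate from the rational root theorem (±divisors of 21) is a root, so the roots are irrational. The cubic discriminant is Δ = 53121 > 0, so there are three distinct real roots. p(-5) = -9 and p(-4) = 37 have opposite signs, so a root lies in (-5, -4); Newton's method refines it to λ ≈ -4.8463. p(0) = 21 and p(1) = -3 have opposite signs, so a root lies in (0, 1); Newton's method refines it to λ ≈ 0.8709. p(4) = -27 and p(5) = 1 have opposite signs, so a root lies in (4, 5); Newton's method refines it to λ ≈ 4.9754. Check (Vieta): the three roots sum to 1, matching tr M = 1.
Thus the eigenvalues (to 4 decimals) are -4.8463 (modulus 4.8463); 0.8709 (modulus 0.8709); 4.9754 (modulus 4.9754). The spectral radius is the largest modulus: r(A) ≈ 4.9754. (Cross-check: r(A) ≤ ||A||_2 ≈ 5.7257; equality holds whenever A is normal, though it can also hold for some non-normal A.)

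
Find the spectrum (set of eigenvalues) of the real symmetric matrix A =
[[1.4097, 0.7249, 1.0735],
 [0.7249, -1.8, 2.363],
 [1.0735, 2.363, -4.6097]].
sigma(A) ≈ {-6, -1, 2}

A is real symmetric, so its spectrum consists of real eigenvalues. Expanding the characteristic polynomial of the displayed matrix gives
  det(λ I - A) = p(λ) = λ^3 + (5)λ^2 + (-8)λ + (-12).
Solving p(λ) = 0 yields eigenvalues ≈ -6, -1, 2. (A is shown rounded to 4 decimals, so these recover the underlying integer eigenvalues to within that precision.)
Verification: the trace of A = -5 equals the sum of eigenvalues -5, and det(A) ≈ 11.9998 matches the eigenvalue product 12.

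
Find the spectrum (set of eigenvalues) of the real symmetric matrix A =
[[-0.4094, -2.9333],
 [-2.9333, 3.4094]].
sigma(A) ≈ {-2, 5}

A is real symmetric, so its spectrum consists of real eigenvalues. Expanding the characteristic polynomial of the displayed matrix gives
  det(λ I - A) = p(λ) = λ^2 + (-3)λ + (-10).
Solving p(λ) = 0 yields eigenvalues ≈ -2, 5. (A is shown rounded to 4 decimals, so these recover the underlying integer eigenvalues to within that precision.)
Verification: the trace of A = 3 equals the sum of eigenvalues 3, and det(A) ≈ -10.0001 matches the eigenvalue product -10.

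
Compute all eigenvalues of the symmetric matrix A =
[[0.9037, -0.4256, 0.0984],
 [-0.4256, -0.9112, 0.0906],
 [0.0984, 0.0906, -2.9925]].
sigma(A) ≈ {-3, -1, 1}

A is real symmetric, so its spectrum consists of real eigenvalues. Expanding the characteristic polynomial of the displayed matrix gives
  det(λ I - A) = p(λ) = λ^3 + (3)λ^2 + (-1)λ + (-3).
Solving p(λ) = 0 yields eigenvalues ≈ -3, -1, 1. (A is shown rounded to 4 decimals, so these recover the underlying integer eigenvalues to within that precision.)
Verification: the trace of A = -3 equals the sum of eigenvalues -3, and det(A) ≈ 3.0000 matches the eigenvalue product 3.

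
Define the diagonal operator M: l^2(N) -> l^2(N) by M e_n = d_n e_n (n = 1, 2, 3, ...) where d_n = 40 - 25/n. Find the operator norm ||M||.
||M|| = 40

For a diagonal operator on l^2 with entries d_n, ||M|| = sup_n |d_n|. Here d_1 = 15, d_2 = 55/2, ..., and d_n = 40 - 25/n increases monotonically toward 40. All terms lie in [15, 40), so |d_n| = d_n and the supremum is the limit 40, which is not attained by any individual d_n. Hence ||M|| = 40.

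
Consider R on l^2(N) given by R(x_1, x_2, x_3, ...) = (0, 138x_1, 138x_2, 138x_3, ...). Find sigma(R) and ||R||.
sigma(R) = closed disk {z in C : |z| ≤ 138}; ||R|| = 138

Note R = 138·U where U is the unit right shift (U x)_k = x_{k-1} (with x_0 := 0); so ||R|| = 138||U|| and sigma(R) = 138·sigma(U). ||R x||^2 = sum_{k≥1} |138x_k|^2 = 19044||x||^2, so ||R|| = 138 and sigma(R) ⊂ {|z| ≤ 138}. For any |lambda| < 138, the equation (R - lambda I) x = 0 forces x_1 = 0, then 138x_k = lambda x_{k+1} ⇒ x = 0, so R has no eigenvalues. But (R - lambda I) is not surjective for |lambda| < 138: solving (R - lambda I) x = e_1 would require x_n proportional to (lambda/138)^(-n), which is not in l^2. So every |lambda| < 138 lies in the residual spectrum. The boundary |lambda| = 138 is in the approximate point spectrum (the spectrum is closed). Hence sigma(R) is the closed disk of radius 138.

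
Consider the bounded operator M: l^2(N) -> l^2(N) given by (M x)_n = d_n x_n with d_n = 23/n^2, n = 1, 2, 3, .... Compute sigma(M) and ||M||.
sigma(M) = {23/n^2 : n ≥ 1} ∪ {0}; ||M|| = 23

A bounded diagonal operator on l^2 with diagonal entries d_n has spectrum equal to the closure of {d_n : n ≥ 1}: every d_n is an eigenvalue (with eigenvector e_n), so {d_n} ⊂ sigma(M); the spectrum is closed, so its closure is too; and for lambda not in the closure, (M - lambda I) has bounded inverse (the diagonal entries 1/(d_n - lambda) are bounded). For our sequence d_n = 23/n^2, n = 1, 2, 3, ...:
  - {d_n} = {23/n^2 : n ≥ 1}; the only limit point is 0
  - closure = {23/n^2 : n ≥ 1} ∪ {0}
For the norm: a diagonal operator has ||M|| = sup_n |d_n|. Here d_n = 23/n^2 is positive and decreasing, so sup_n |d_n| = d_1 = 23. So ||M|| = 23.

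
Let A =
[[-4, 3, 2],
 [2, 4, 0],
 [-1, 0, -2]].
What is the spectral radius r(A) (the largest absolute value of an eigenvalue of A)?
r(A) ≈ 4.669

The eigenvalues of A are the roots of its characteristic polynomial. With M = A (coefficients from the trace, the sum of principal 2x2 minors, and det A):
  p(λ) = det(λ I - M) = λ^3 + 2λ^2 - 20λ - 52.
No integer candidate from the rational root theorem (±divisors of 52) is a root, so the roots are irrational. The cubic discriminant is Δ = -304 < 0, so there is one real root and a complex-conjugate pair. p(4) = -36 and p(5) = 23 have opposite signs, so a root lies in (4, 5); Newton's method refines it to λ ≈ 4.669. Dividing out (λ - (4.669)) leaves approximately λ^2 + 6.669λ + 11.1373. For λ^2 + 6.669λ + 11.1373 the discriminant is -0.074. It is negative, so the remaining roots are the complex-conjugate pair λ ≈ -3.3345 ± 0.1361i. Their product equals the constant term, so |λ|^2 ≈ 11.1373 and |λ| ≈ 3.3373.
Thus the eigenvalues (to 4 decimals) are 4.669 (modulus 4.669); -3.3345 ± 0.1361i (modulus 3.3373). The spectral radius is the largest modulus: r(A) ≈ 4.669. (Cross-check: r(A) ≤ ||A||_2 ≈ 5.5264; equality holds whenever A is normal, though it can also hold for some non-normal A.)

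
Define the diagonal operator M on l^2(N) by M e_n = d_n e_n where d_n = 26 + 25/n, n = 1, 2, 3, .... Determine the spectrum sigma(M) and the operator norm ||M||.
sigma(M) = {26 + 25/n : n ≥ 1} ∪ {26}; ||M|| = 51

A bounded diagonal operator on l^2 with diagonal entries d_n has spectrum equal to the closure of {d_n : n ≥ 1}: every d_n is an eigenvalue (with eigenvector e_n), so {d_n} ⊂ sigma(M); the spectrum is closed, so its closure is too; and for lambda not in the closure, (M - lambda I) has bounded inverse (the diagonal entries 1/(d_n - lambda) are bounded). For our sequence d_n = 26 + 25/n, n = 1, 2, 3, ...:
  - {d_n} = {26 + 25/n : n ≥ 1}; the only limit point is 26
  - closure = {26 + 25/n : n ≥ 1} ∪ {26}
For the norm: a diagonal operator has ||M|| = sup_n |d_n|. Here d_n = 26 + 25/n is positive and decreasing, so sup_n |d_n| = d_1 = 26 + 25 = 51. So ||M|| = 51.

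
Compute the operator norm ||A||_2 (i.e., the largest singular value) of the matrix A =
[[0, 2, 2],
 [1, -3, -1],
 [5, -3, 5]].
||A||_2 ≈ 7.7945 (= sqrt(largest eigenvalue of A^T A))

||A||_2 = sigma_max(A) = sqrt(lambda_max(A^T A)). Form the symmetric matrix M = A^T A =
[[26, -18, 24],
 [-18, 22, -8],
 [24, -8, 30]].
Its characteristic polynomial (trace, sum of principal 2x2 minors, determinant of M give the coefficients) is
  p(λ) = det(λ I - M) = λ^3 - 78λ^2 + 1048λ - 16.
No integer candidate from the rational root theorem (±divisors of 16) is a root, so the roots are irrational. The cubic discriminant is Δ = 2071155200 > 0, so there are three distinct real roots. p(0) = -16 and p(1) = 955 have opposite signs, so a root lies in (0, 1); Newton's method refines it to λ ≈ 0.0153. p(17) = 171 and p(18) = -592 have opposite signs, so a root lies in (17, 18); Newton's method refines it to λ ≈ 17.2301. p(60) = -1936 and p(61) = 655 have opposite signs, so a root lies in (60, 61); Newton's method refines it to λ ≈ 60.7546. Check (Vieta): the three roots sum to 78, matching tr M = 78.
So the eigenvalues of A^T A are ≈ 0.0153, 17.2301, 60.7546 (all ≥ 0, as they must be for A^T A). The largest is λ_max ≈ 60.7546, hence ||A||_2 = sqrt(λ_max) ≈ 7.7945.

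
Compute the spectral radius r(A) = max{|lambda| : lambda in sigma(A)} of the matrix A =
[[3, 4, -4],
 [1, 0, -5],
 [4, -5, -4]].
r(A) = 7

The eigenvalues of A are the roots of its characteristic polynomial. With M = A (coefficients from the trace, the sum of principal 2x2 minors, and det A):
  p(λ) = det(λ I - M) = λ^3 + λ^2 - 25λ + 119.
By the rational root theorem any rational root is an integer divisor of 119. Testing λ = -7: p(-7) = -343 + 49 + 175 + 119 = 0, so λ = -7 is a root. Dividing out (λ + 7) leaves p(λ) = (λ + 7)(λ^2 - 6λ + 17). For λ^2 - 6λ + 17 the discriminant is -32. It is negative, so the roots are the complex-conjugate pair λ = 3 ± (sqrt(32)/2) i ≈ 3 ± 2.8284i. For a conjugate pair the product of the roots equals the constant term, so |λ|^2 = 17 and |λ| = sqrt(17) ≈ 4.1231.
Thus the eigenvalues (to 4 decimals) are 3 ± 2.8284i (modulus 4.1231); -7 (modulus 7). The spectral radius is the largest modulus: r(A) = 7. (Cross-check: r(A) ≤ ||A||_2 ≈ 8.9161; equality holds whenever A is normal, though it can also hold for some non-normal A.)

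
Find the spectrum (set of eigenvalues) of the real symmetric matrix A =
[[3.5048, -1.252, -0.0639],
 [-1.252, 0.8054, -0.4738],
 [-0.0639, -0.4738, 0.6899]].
sigma(A) ≈ {0, 1, 4}

A is real symmetric, so its spectrum consists of real eigenvalues. Expanding the characteristic polynomial of the displayed matrix gives
  det(λ I - A) = p(λ) = λ^3 + (-5)λ^2 + (4)λ + (0).
Solving p(λ) = 0 yields eigenvalues ≈ 0, 1, 4. (A is shown rounded to 4 decimals, so these recover the underlying integer eigenvalues to within that precision.)
Verification: the trace of A = 5 equals the sum of eigenvalues 5, and det(A) ≈ 0.0001 matches the eigenvalue product 0.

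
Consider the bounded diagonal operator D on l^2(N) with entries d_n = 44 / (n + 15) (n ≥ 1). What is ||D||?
||D|| = 11/4 (attained at n = 1)

For D diagonal, ||D|| = sup_n |d_n| = sup_n 44/(n + 15). This is positive and strictly decreasing in n, so the supremum is attained at n = 1: d_1 = 44/(1 + 15) = 11/4. Hence ||D|| = 11/4.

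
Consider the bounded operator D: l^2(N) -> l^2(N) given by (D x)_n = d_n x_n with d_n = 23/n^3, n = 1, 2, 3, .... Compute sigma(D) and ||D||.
sigma(D) = {23/n^3 : n ≥ 1} ∪ {0}; ||D|| = 23

A bounded diagonal operator on l^2 with diagonal entries d_n has spectrum equal to the closure of {d_n : n ≥ 1}: every d_n is an eigenvalue (with eigenvector e_n), so {d_n} ⊂ sigma(D); the spectrum is closed, so its closure is too; and for lambda not in the closure, (D - lambda I) has bounded inverse (the diagonal entries 1/(d_n - lambda) are bounded). For our sequence d_n = 23/n^3, n = 1, 2, 3, ...:
  - {d_n} = {23/n^3 : n ≥ 1}; the only limit point is 0
  - closure = {23/n^3 : n ≥ 1} ∪ {0}
For the norm: a diagonal operator has ||D|| = sup_n |d_n|. Here d_n = 23/n^3 is positive and decreasing, so sup_n |d_n| = d_1 = 23. So ||D|| = 23.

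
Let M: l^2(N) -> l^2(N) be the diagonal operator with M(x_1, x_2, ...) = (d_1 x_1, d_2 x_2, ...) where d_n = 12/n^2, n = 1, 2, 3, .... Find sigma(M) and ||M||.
sigma(M) = {12/n^2 : n ≥ 1} ∪ {0}; ||M|| = 12

A bounded diagonal operator on l^2 with diagonal entries d_n has spectrum equal to the closure of {d_n : n ≥ 1}: every d_n is an eigenvalue (with eigenvector e_n), so {d_n} ⊂ sigma(M); the spectrum is closed, so its closure is too; and for lambda not in the closure, (M - lambda I) has bounded inverse (the diagonal entries 1/(d_n - lambda) are bounded). For our sequence d_n = 12/n^2, n = 1, 2, 3, ...:
  - {d_n} = {12/n^2 : n ≥ 1}; the only limit point is 0
  - closure = {12/n^2 : n ≥ 1} ∪ {0}
For the norm: a diagonal operator has ||M|| = sup_n |d_n|. Here d_n = 12/n^2 is positive and decreasing, so sup_n |d_n| = d_1 = 12. So ||M|| = 12.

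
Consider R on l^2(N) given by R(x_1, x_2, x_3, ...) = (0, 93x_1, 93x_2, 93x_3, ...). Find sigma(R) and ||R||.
sigma(R) = closed disk {z in C : |z| ≤ 93}; ||R|| = 93

Note R = 93·U where U is the unit right shift (U x)_k = x_{k-1} (with x_0 := 0); so ||R|| = 93||U|| and sigma(R) = 93·sigma(U). ||R x||^2 = sum_{k≥1} |93x_k|^2 = 8649||x||^2, so ||R|| = 93 and sigma(R) ⊂ {|z| ≤ 93}. For any |lambda| < 93, the equation (R - lambda I) x = 0 forces x_1 = 0, then 93x_k = lambda x_{k+1} ⇒ x = 0, so R has no eigenvalues. But (R - lambda I) is not surjective for |lambda| < 93: solving (R - lambda I) x = e_1 would require x_n proportional to (lambda/93)^(-n), which is not in l^2. So every |lambda| < 93 lies in the residual spectrum. The boundary |lambda| = 93 is in the approximate point spectrum (the spectrum is closed). Hence sigma(R) is the closed disk of radius 93.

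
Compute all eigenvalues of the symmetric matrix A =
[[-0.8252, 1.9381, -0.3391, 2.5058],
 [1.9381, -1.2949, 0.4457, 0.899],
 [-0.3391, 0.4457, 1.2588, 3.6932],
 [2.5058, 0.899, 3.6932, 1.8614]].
sigma(A) ≈ {-4, -2, 1, 6}

A is real symmetric, so its spectrum consists of real eigenvalues. Expanding the characteristic polynomial of the displayed matrix gives
  det(λ I - A) = p(λ) = λ^4 + (-1)λ^3 + (-28)λ^2 + (-19.9985)λ + (48.0019).
Solving p(λ) = 0 yields eigenvalues ≈ -4, -2, 1, 6. (A is shown rounded to 4 decimals, so these recover the underlying integer eigenvalues to within that precision.)
Verification: the trace of A = 1 equals the sum of eigenvalues 1, and det(A) ≈ 48.0019 matches the eigenvalue product 48.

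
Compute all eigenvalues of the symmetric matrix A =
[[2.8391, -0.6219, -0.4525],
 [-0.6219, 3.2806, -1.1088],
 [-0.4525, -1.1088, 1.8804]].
sigma(A) ≈ {1, 3, 4}

A is real symmetric, so its spectrum consists of real eigenvalues. Expanding the characteristic polynomial of the displayed matrix gives
  det(λ I - A) = p(λ) = λ^3 + (-8)λ^2 + (19)λ + (-12).
Solving p(λ) = 0 yields eigenvalues ≈ 1, 3, 4. (A is shown rounded to 4 decimals, so these recover the underlying integer eigenvalues to within that precision.)
Verification: the trace of A = 8 equals the sum of eigenvalues 8, and det(A) ≈ 12.0004 matches the eigenvalue product 12.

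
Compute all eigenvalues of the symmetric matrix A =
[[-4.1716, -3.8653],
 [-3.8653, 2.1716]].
sigma(A) ≈ {-6, 4}

A is real symmetric, so its spectrum consists of real eigenvalues. Expanding the characteristic polynomial of the displayed matrix gives
  det(λ I - A) = p(λ) = λ^2 + (2)λ + (-24).
Solving p(λ) = 0 yields eigenvalues ≈ -6, 4. (A is shown rounded to 4 decimals, so these recover the underlying integer eigenvalues to within that precision.)
Verification: the trace of A = -2 equals the sum of eigenvalues -2, and det(A) ≈ -23.9996 matches the eigenvalue product -24.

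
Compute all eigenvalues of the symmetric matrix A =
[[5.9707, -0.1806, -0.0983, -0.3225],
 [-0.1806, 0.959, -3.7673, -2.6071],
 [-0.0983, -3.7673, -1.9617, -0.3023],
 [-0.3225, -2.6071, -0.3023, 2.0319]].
sigma(A) ≈ {-5, 1, 5, 6}

A is real symmetric, so its spectrum consists of real eigenvalues. Expanding the characteristic polynomial of the displayed matrix gives
  det(λ I - A) = p(λ) = λ^4 + (-7)λ^3 + (-19)λ^2 + (175.001)λ + (-150).
Solving p(λ) = 0 yields eigenvalues ≈ -5, 1, 5, 6. (A is shown rounded to 4 decimals, so these recover the underlying integer eigenvalues to within that precision.)
Verification: the trace of A = 7 equals the sum of eigenvalues 7, and det(A) ≈ -149.9991 matches the eigenvalue product -150.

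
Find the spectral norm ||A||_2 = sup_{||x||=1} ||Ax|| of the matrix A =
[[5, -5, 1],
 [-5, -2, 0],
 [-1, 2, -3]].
||A||_2 ≈ 8.0106 (= sqrt(largest eigenvalue of A^T A))

||A||_2 = sigma_max(A) = sqrt(lambda_max(A^T A)). Form the symmetric matrix M = A^T A =
[[51, -17, 8],
 [-17, 33, -11],
 [8, -11, 10]].
Its characteristic polynomial (trace, sum of principal 2x2 minors, determinant of M give the coefficients) is
  p(λ) = det(λ I - M) = λ^3 - 94λ^2 + 2049λ - 8649.
No integer candidate from the rational root theorem (±divisors of 8649) is a root, so the roots are irrational. The cubic discriminant is Δ = 1917639441 > 0, so there are three distinct real roots. p(5) = -629 and p(6) = 477 have opposite signs, so a root lies in (5, 6); Newton's method refines it to λ ≈ 5.5514. p(24) = 207 and p(25) = -549 have opposite signs, so a root lies in (24, 25); Newton's method refines it to λ ≈ 24.2793. p(64) = -393 and p(65) = 2011 have opposite signs, so a root lies in (64, 65); Newton's method refines it to λ ≈ 64.1693. Check (Vieta): the three roots sum to 94, matching tr M = 94.
So the eigenvalues of A^T A are ≈ 5.5514, 24.2793, 64.1693 (all ≥ 0, as they must be for A^T A). The largest is λ_max ≈ 64.1693, hence ||A||_2 = sqrt(λ_max) ≈ 8.0106.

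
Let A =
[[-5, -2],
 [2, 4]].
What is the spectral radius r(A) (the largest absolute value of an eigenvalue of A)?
r(A) = (1 + sqrt(65))/2 ≈ 4.5311

The eigenvalues of A are the roots of its characteristic polynomial. With M = A (coefficients from the trace and determinant):
  p(λ) = det(λ I - M) = λ^2 + λ - 16.
For λ^2 + λ - 16 the discriminant is 65. It is nonnegative but not a perfect square, so the roots are real and irrational: λ = (-1 ± sqrt(65))/2 ≈ 3.5311, -4.5311.
Thus the eigenvalues (to 4 decimals) are 3.5311 (modulus 3.5311); -4.5311 (modulus 4.5311). The spectral radius is the largest modulus: r(A) = (1 + sqrt(65))/2 ≈ 4.5311. (Cross-check: r(A) ≤ ||A||_2 ≈ 6.5616; equality holds whenever A is normal, though it can also hold for some non-normal A.)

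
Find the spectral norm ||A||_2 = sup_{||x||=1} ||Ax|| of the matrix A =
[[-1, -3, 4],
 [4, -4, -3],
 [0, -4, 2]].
||A||_2 = sqrt((47 + sqrt(2169))/2) ≈ 6.84 (= sqrt(largest eigenvalue of A^T A))

||A||_2 = sigma_max(A) = sqrt(lambda_max(A^T A)). Form the symmetric matrix M = A^T A =
[[17, -13, -16],
 [-13, 41, -8],
 [-16, -8, 29]].
Its characteristic polynomial (trace, sum of principal 2x2 minors, determinant of M give the coefficients) is
  p(λ) = det(λ I - M) = λ^3 - 87λ^2 + 1890λ - 400.
By the rational root theorem any rational root is an integer divisor of 400. Testing λ = 40: p(40) = 64000 - 139200 + 75600 - 400 = 0, so λ = 40 is a root. Dividing out (λ - 40) leaves p(λ) = (λ - 40)(λ^2 - 47λ + 10). For λ^2 - 47λ + 10 the discriminant is 2169. It is nonnegative but not a perfect square, so the roots are real and irrational: λ = (47 ± sqrt(2169))/2 ≈ 46.7863, 0.2137.
So the eigenvalues of A^T A are ≈ 0.2137, 40, 46.7863 (all ≥ 0, as they must be for A^T A). The largest is λ_max = (47 + sqrt(2169))/2 ≈ 46.7863, hence ||A||_2 = sqrt(λ_max) = sqrt((47 + sqrt(2169))/2) ≈ 6.84.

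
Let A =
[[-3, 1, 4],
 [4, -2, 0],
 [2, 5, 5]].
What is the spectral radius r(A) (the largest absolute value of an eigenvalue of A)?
r(A) ≈ 6.8219

The eigenvalues of A are the roots of its characteristic polynomial. With M = A (coefficients from the trace, the sum of principal 2x2 minors, and det A):
  p(λ) = det(λ I - M) = λ^3 - 31λ - 106.
No integer candidate from the rational root theorem (±divisors of 106) is a root, so the roots are irrational. The cubic discriminant is Δ = -184208 < 0, so there is one real root and a complex-conjugate pair. p(6) = -76 and p(7) = 20 have opposite signs, so a root lies in (6, 7); Newton's method refines it to λ ≈ 6.8219. Dividing out (λ - (6.8219)) leaves approximately λ^2 + 6.8219λ + 15.5382. For λ^2 + 6.8219λ + 15.5382 the discriminant is -15.6146. It is negative, so the remaining roots are the complex-conjugate pair λ ≈ -3.4109 ± 1.9758i. Their product equals the constant term, so |λ|^2 ≈ 15.5382 and |λ| ≈ 3.9419.
Thus the eigenvalues (to 4 decimals) are 6.8219 (modulus 6.8219); -3.4109 ± 1.9758i (modulus 3.9419). The spectral radius is the largest modulus: r(A) ≈ 6.8219. (Cross-check: r(A) ≤ ||A||_2 ≈ 8.0714; equality holds whenever A is normal, though it can also hold for some non-normal A.)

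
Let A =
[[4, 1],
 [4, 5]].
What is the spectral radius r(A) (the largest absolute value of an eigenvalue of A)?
r(A) = (9 + sqrt(17))/2 ≈ 6.5616

The eigenvalues of A are the roots of its characteristic polynomial. With M = A (coefficients from the trace and determinant):
  p(λ) = det(λ I - M) = λ^2 - 9λ + 16.
For λ^2 - 9λ + 16 the discriminant is 17. It is nonnegative but not a perfect square, so the roots are real and irrational: λ = (9 ± sqrt(17))/2 ≈ 6.5616, 2.4384.
Thus the eigenvalues (to 4 decimals) are 6.5616 (modulus 6.5616); 2.4384 (modulus 2.4384). The spectral radius is the largest modulus: r(A) = (9 + sqrt(17))/2 ≈ 6.5616. (Cross-check: r(A) ≤ ||A||_2 ≈ 7.2929; equality holds whenever A is normal, though it can also hold for some non-normal A.)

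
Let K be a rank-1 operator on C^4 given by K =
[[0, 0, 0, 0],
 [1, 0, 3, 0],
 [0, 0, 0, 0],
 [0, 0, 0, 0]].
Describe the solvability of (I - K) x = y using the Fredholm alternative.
(I - K) is invertible (det(I - K) = 1 ≠ 0), so for every y in C^4 the equation (I - K) x = y has a unique solution.

K has rank 1, so it is an outer product K = u v^T: every row of K is a multiple of one row vector. Reading off the entries, u = (0, -1, 0, 0) and v = (-1, 0, -3, 0) (row i of K equals u_i·v^T). A rank-one matrix u v^T satisfies K u = u (v·u) and kills the (3)-dimensional subspace v^⊥, so its characteristic polynomial is lambda^3 (lambda - v·u) with v·u = tr K = 0. Hence the eigenvalues of I - K are 1 (multiplicity 3) and 1 - (0) = 1, so det(I - K) = 1. (Direct check: I - K =
[[1, 0, 0, 0],
 [-1, 1, -3, 0],
 [0, 0, 1, 0],
 [0, 0, 0, 1]]
has determinant 1.) The finite-dimensional Fredholm alternative says: either (I - K) is invertible, or ker(I - K) ≠ {0} and then range(I - K) = ker((I - K)^*)^⊥, with dim ker(I - K) = dim ker((I - K)^*). Since det(I - K) ≠ 0, 1 is not an eigenvalue of K and ker(I - K) = {0}, so we are in the first case: for every y there is a unique x = (I - K)^(-1) y. Explicitly, by the Sherman–Morrison formula, (I - u v^T)^(-1) = I + u v^T/(1 - v·u), i.e. (I - K)^(-1) = I + K.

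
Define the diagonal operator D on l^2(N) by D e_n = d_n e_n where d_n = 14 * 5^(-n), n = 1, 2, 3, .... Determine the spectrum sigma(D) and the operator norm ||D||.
sigma(D) = {14 * 5^(-n) : n ≥ 1} ∪ {0}; ||D|| = 14/5

A bounded diagonal operator on l^2 with diagonal entries d_n has spectrum equal to the closure of {d_n : n ≥ 1}: every d_n is an eigenvalue (with eigenvector e_n), so {d_n} ⊂ sigma(D); the spectrum is closed, so its closure is too; and for lambda not in the closure, (D - lambda I) has bounded inverse (the diagonal entries 1/(d_n - lambda) are bounded). For our sequence d_n = 14 * 5^(-n), n = 1, 2, 3, ...:
  - {d_n} = {14 * 5^(-n) : n ≥ 1}; the only limit point is 0
  - closure = {14 * 5^(-n) : n ≥ 1} ∪ {0}
For the norm: a diagonal operator has ||D|| = sup_n |d_n|. Here d_n = 14 * 5^(-n) is positive and decreasing, so sup_n |d_n| = d_1 = 14/5. So ||D|| = 14/5.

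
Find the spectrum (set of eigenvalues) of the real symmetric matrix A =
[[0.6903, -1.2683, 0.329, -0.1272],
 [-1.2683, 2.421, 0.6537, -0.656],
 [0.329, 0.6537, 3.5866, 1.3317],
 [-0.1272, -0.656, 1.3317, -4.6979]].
sigma(A) ≈ {-5, 0, 3, 4}

A is real symmetric, so its spectrum consists of real eigenvalues. Expanding the characteristic polynomial of the displayed matrix gives
  det(λ I - A) = p(λ) = λ^4 + (-2)λ^3 + (-23)λ^2 + (60)λ + (-0.0023).
Solving p(λ) = 0 yields eigenvalues ≈ -5, 0, 3, 4. (A is shown rounded to 4 decimals, so these recover the underlying integer eigenvalues to within that precision.)
Verification: the trace of A = 2 equals the sum of eigenvalues 2, and det(A) ≈ -0.0023 matches the eigenvalue product 0.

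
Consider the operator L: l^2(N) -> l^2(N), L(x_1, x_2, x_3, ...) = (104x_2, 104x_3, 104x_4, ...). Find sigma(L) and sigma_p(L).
sigma(L) = closed disk {z in C : |z| ≤ 104}; sigma_p(L) = open disk {z in C : |z| < 104}

Note L = 104·V where V is the unit left shift (V x)_k = x_{k+1}; so sigma(L) = 104·sigma(V) and ||L|| = 104||V||. ||L x||^2 = 10816sum_{k≥2} |x_k|^2 ≤ 10816||x||^2, with equality on {x : x_1 = 0}, so ||L|| = 104. For any lambda with |lambda| < 104, set r = lambda/104 (|r| < 1); the vector x = (1, r, r^2, ...) is in l^2 and satisfies L x = 104(r, r^2, ...) = lambda x, so lambda is an eigenvalue. On the boundary |lambda| = 104 the geometric series diverges, so no l^2 eigenvector exists, but these lambda lie in the approximate point spectrum. Hence sigma(L) is the closed disk of radius 104 and sigma_p(L) is the open disk.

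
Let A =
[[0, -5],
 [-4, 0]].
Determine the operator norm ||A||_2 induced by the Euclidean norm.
||A||_2 = 5 (= sqrt(largest eigenvalue of A^T A))

||A||_2 = sigma_max(A) = sqrt(lambda_max(A^T A)). Form the symmetric matrix M = A^T A =
[[16, 0],
 [0, 25]].
Its characteristic polynomial (trace, determinant of M give the coefficients) is
  p(λ) = det(λ I - M) = λ^2 - 41λ + 400.
For λ^2 - 41λ + 400 the discriminant is 81. It is a perfect square (9^2), so the roots are rational: λ = (41 ± 9)/2 = 25, 16.
So the eigenvalues of A^T A are ≈ 16, 25 (all ≥ 0, as they must be for A^T A). The largest is λ_max = 25, hence ||A||_2 = sqrt(λ_max) = 5.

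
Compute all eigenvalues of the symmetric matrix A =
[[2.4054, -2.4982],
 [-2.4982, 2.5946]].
sigma(A) ≈ {0, 5}

A is real symmetric, so its spectrum consists of real eigenvalues. Expanding the characteristic polynomial of the displayed matrix gives
  det(λ I - A) = p(λ) = λ^2 + (-5)λ + (0).
Solving p(λ) = 0 yields eigenvalues ≈ 0, 5. (A is shown rounded to 4 decimals, so these recover the underlying integer eigenvalues to within that precision.)
Verification: the trace of A = 5 equals the sum of eigenvalues 5, and det(A) ≈ 0.0000 matches the eigenvalue product 0.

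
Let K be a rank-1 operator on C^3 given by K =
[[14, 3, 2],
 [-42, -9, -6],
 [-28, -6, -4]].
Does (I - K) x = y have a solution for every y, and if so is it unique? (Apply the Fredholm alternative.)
(I - K) is singular (det(I - K) = 0, i.e. 1 ∈ sigma(K)). (I - K) x = y is solvable iff y ⊥ ker((I - K)^*) = span{(14, 3, 2)}, i.e. iff 14y_1 + 3y_2 + 2y_3 = 0. When solvable, the solutions are x = y + c·(1, -3, -2), c arbitrary (ker(I - K) = span{(1, -3, -2)}, dimension 1).

K has rank 1, so it is an outer product K = u v^T: every row of K is a multiple of one row vector. Reading off the entries, u = (1, -3, -2) and v = (14, 3, 2) (row i of K equals u_i·v^T). A rank-one matrix u v^T satisfies K u = u (v·u) and kills the (2)-dimensional subspace v^⊥, so its characteristic polynomial is lambda^2 (lambda - v·u) with v·u = tr K = 1. Hence the eigenvalues of I - K are 1 (multiplicity 2) and 1 - (1) = 0, so det(I - K) = 0. (Direct check: I - K =
[[-13, -3, -2],
 [42, 10, 6],
 [28, 6, 5]]
has determinant 0.) So 1 is an eigenvalue of K and (I - K) is not invertible. The finite-dimensional Fredholm alternative says: either (I - K) is invertible, or ker(I - K) ≠ {0} and then range(I - K) = ker((I - K)^*)^⊥, with dim ker(I - K) = dim ker((I - K)^*). We are in the second case, so we need both kernels. Kernel of I - K: (I - K) u = u - u (v·u) = u - u = 0, so ker(I - K) = span{u} = span{(1, -3, -2)} (it is exactly 1-dimensional because rank(I - K) = 2). Kernel of the adjoint: K is real, so (I - K)^* = I - K^T = I - v u^T, and (I - v u^T) v = v - v (u·v) = 0; hence ker((I - K)^*) = span{v} = span{(14, 3, 2)}. Therefore (I - K) x = y is solvable iff <y, v> = 0, i.e. iff 14y_1 + 3y_2 + 2y_3 = 0. When this holds, K y = u (v·y) = 0, so (I - K) y = y and x = y is a particular solution; the full solution set is the line x = y + c·u = y + c·(1, -3, -2), c ∈ C.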